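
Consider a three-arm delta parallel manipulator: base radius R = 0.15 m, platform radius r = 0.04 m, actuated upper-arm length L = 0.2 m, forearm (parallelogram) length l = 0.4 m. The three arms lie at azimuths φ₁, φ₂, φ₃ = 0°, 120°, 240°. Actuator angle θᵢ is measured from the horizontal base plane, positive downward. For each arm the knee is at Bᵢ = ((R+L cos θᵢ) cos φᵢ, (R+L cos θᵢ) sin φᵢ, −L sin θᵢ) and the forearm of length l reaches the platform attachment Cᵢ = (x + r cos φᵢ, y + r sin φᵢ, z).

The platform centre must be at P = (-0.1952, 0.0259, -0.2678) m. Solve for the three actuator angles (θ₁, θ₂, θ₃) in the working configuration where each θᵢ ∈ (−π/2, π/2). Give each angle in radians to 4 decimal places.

rotate P by −φ1: (-0.1952, 0.0259, -0.2678)
  A=0.3052, B=-0.2678, C=(l²−L²−A²−y'²−z²)/(2L)=-0.1138
  γ=atan2(-0.2678,0.3052)=-0.7202;  ψ=arccos(-0.2804)=1.8550;  θ1=γ+ψ≈1.1347
φ2=120.0° → target in arm frame (0.1200, 0.1561)
  A=-0.0100, B=-0.2678, C=(l²−L²−A²−y'²−z²)/(2L)=0.0595
  √(A²+B²)=0.2680;  θ2 = -1.6082+1.3468 ≈ -0.2615
rotate P by −φ3: (0.0752, -0.1820, -0.2678)
  A cos θ + B sin θ = C:  0.0348·cos θ + -0.2678·sin θ = 0.0349
  γ=atan2(-0.2678,0.0348)=-1.4415;  ψ=arccos(0.1291)=1.4413;  θ3=γ+ψ≈-0.0001

θ₁ = 1.1347, θ₂ = -0.2615, θ₃ = -0.0001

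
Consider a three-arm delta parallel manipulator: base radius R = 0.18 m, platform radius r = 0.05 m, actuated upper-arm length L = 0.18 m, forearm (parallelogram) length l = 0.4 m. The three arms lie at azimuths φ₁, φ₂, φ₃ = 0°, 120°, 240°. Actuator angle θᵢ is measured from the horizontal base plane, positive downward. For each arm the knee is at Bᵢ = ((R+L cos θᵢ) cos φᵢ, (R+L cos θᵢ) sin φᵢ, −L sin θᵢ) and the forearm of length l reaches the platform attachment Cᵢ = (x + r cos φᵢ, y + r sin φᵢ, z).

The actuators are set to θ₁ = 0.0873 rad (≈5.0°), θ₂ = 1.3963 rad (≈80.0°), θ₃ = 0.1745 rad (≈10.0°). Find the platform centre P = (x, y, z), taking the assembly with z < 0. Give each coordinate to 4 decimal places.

arm 1 at φ=0.0°: ρ1 = 0.3093;  O1 = (0.3093, 0.0000, -0.0157)
arm 2 at φ=120.0°: ρ2 = 0.1613;  O2 = (-0.0806, 0.1396, -0.1773)
φ3=240.0°: virtual centre (-0.1536, -0.2661, -0.0313), radius l
eliminate P² terms by subtracting sphere 1 from 2 and 3
plane₁₂: -0.7799x+0.2793y+-0.3231z = -0.0385
Cramer: x(z) = 0.0306-0.2682z;  y(z) = -0.0523+0.4081z
sphere 1 gives Az²+Bz+C=0 with A=1.2385, B=0.1382, C=-0.0794;  B²−4AC=0.4122;  roots -0.3150, 0.2034;  negative root z = -0.3150
x = 0.1151, y = -0.1809

(0.1151, -0.1809, -0.3150)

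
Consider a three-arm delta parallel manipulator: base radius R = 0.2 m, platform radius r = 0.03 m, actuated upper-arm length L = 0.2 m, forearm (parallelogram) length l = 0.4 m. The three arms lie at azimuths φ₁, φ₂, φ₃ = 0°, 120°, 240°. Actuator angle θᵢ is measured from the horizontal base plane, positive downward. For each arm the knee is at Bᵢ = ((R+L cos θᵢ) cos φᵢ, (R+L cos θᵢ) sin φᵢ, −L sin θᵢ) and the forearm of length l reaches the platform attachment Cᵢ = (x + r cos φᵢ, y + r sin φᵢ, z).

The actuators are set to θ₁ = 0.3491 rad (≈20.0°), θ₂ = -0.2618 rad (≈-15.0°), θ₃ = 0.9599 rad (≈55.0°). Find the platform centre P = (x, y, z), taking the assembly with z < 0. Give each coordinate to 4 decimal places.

arm 1 at φ=0.0°: (R−r)+L cos θ1 = 0.3579;  O1 = (0.3579, 0.0000, -0.0684)
O2 = (0.3632·cos120.0°, 0.3632·sin120.0°, 0.0518) = (-0.1816, 0.3145, 0.0518)
arm 3 at φ=240.0°: (R−r)+L cos θ3 = 0.2847;  O3 = (-0.1424, -0.2466, -0.1638)
subtract pairs → two planes through P
plane₁₂: -1.0791x+0.6291y+0.2403z = 0.0018
Cramer: x(z) = 0.0127-0.0013z;  y(z) = 0.0247-0.3843z
into |P−O₁|² = l²: 1.1477z² + 0.1188z + -0.0355 = 0;  Δ = 0.1773;  z = -0.2352 or 0.1317 → z<0 root = -0.2352
x = 0.0130, y = 0.1150

(0.0130, 0.1150, -0.2352)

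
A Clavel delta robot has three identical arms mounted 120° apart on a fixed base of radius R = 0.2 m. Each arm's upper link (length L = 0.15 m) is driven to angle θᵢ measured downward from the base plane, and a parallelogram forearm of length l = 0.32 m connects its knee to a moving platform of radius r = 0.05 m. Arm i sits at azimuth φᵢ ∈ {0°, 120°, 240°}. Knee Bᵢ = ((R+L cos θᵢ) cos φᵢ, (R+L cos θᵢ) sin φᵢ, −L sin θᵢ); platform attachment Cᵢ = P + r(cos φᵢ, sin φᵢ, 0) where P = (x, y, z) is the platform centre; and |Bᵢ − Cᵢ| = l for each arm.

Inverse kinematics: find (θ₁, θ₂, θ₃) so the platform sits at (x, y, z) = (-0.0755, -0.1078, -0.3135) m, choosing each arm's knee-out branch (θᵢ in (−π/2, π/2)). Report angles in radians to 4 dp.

θ₁ = 1.3960, θ₂ = 1.3091, θ₃ = 0.2618

φ1=0.0° → target in arm frame (-0.0755, -0.1078)
  A cos θ + B sin θ = C:  0.2255·cos θ + -0.3135·sin θ = -0.2695
  √(A²+B²)=0.3862;  θ1 = -0.9472+2.3433 ≈ 1.3960
φ2=120.0° → target in arm frame (-0.0556, 0.1193)
  e−x'=0.2056;  (l²−L²−(e−x')²−y'²−z²)/2L = -0.2496
  √(A²+B²)=0.3749;  θ2 = -0.9903+2.2994 ≈ 1.3091
arm 3 (φ=240.0°): x'=0.1311, y'=-0.0115
  e−x'=0.0189;  (l²−L²−(e−x')²−y'²−z²)/2L = -0.0629
  γ=atan2(-0.3135,0.0189)=-1.5106;  ψ=arccos(-0.2003)=1.7724;  θ3=γ+ψ≈0.2618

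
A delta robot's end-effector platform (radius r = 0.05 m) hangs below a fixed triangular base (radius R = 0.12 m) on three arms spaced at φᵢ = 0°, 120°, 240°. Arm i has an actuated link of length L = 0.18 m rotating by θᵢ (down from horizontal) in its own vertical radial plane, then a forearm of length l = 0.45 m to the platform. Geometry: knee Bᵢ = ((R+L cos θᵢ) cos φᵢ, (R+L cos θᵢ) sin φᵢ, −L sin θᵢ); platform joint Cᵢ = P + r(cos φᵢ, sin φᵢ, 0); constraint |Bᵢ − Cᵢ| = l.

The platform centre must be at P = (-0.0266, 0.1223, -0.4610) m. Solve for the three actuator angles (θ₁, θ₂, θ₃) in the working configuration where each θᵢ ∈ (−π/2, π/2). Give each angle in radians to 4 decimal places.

arm 1 (φ=0.0°): x'=-0.0266, y'=0.1223
  A=0.0966, B=-0.4610, C=(l²−L²−A²−y'²−z²)/(2L)=-0.1853
  √(A²+B²)=0.4710;  θ1 = -1.3642+1.9751 ≈ 0.6109
rotate P by −φ2: (0.1192, -0.0381, -0.4610)
  A=-0.0492, B=-0.4610, C=(l²−L²−A²−y'²−z²)/(2L)=-0.1286
  γ=atan2(-0.4610,-0.0492)=-1.6772;  ψ=arccos(-0.2774)=1.8519;  θ2=γ+ψ≈0.1747
arm 3 (φ=240.0°): x'=-0.0926, y'=-0.0842
  A cos θ + B sin θ = C:  0.1626·cos θ + -0.4610·sin θ = -0.2110
  θ3 = atan2(B,A) + arccos(C/0.4888) = 0.7854

θ₁ = 0.6109, θ₂ = 0.1747, θ₃ = 0.7854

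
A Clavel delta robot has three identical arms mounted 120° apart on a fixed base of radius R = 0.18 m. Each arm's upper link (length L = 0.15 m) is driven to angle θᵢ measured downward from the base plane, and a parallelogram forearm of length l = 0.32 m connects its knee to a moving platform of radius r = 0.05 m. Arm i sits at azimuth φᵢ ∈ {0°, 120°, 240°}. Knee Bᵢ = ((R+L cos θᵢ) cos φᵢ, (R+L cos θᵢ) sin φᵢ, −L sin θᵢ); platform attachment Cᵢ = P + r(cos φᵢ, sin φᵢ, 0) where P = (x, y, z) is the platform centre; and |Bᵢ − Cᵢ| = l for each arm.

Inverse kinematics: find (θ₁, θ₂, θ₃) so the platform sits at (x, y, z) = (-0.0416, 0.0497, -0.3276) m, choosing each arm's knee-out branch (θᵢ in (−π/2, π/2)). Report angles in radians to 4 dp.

rotate P by −φ1: (-0.0416, 0.0497, -0.3276)
  A cos θ + B sin θ = C:  0.1716·cos θ + -0.3276·sin θ = -0.1978
  θ1 = atan2(B,A) + arccos(C/0.3698) = 1.0468
φ2=120.0° → target in arm frame (0.0638, 0.0112)
  A=0.0662, B=-0.3276, C=(l²−L²−A²−y'²−z²)/(2L)=-0.1064
  √(A²+B²)=0.3342;  θ2 = -1.3715+1.8948 ≈ 0.5233
arm 3 (φ=240.0°): x'=-0.0222, y'=-0.0609
  A cos θ + B sin θ = C:  0.1522·cos θ + -0.3276·sin θ = -0.1810
  γ=atan2(-0.3276,0.1522)=-1.1358;  ψ=arccos(-0.5011)=2.0957;  θ3=γ+ψ≈0.9599

θ₁ = 1.0468, θ₂ = 0.5233, θ₃ = 0.9599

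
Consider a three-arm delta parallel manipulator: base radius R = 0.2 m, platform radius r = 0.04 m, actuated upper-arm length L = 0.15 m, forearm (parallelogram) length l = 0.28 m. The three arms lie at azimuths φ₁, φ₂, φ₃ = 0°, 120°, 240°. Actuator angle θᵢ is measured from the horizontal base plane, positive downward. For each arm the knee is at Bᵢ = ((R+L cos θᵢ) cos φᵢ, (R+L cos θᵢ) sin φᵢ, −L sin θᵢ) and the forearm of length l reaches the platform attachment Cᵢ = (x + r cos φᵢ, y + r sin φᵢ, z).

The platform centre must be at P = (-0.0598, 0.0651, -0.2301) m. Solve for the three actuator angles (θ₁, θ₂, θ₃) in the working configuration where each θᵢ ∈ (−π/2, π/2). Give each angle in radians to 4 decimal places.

θ₁ = 1.3088, θ₂ = 0.3494, θ₃ = 1.1346

arm 1 (φ=0.0°): x'=-0.0598, y'=0.0651
  A cos θ + B sin θ = C:  0.2198·cos θ + -0.2301·sin θ = -0.1653
  θ1 = atan2(B,A) + arccos(C/0.3182) = 1.3088
arm 2 (φ=120.0°): x'=0.0863, y'=0.0192
  A=0.0737, B=-0.2301, C=(l²−L²−A²−y'²−z²)/(2L)=-0.0095
  γ=atan2(-0.2301,0.0737)=-1.2607;  ψ=arccos(-0.0393)=1.6101;  θ2=γ+ψ≈0.3494
φ3=240.0° → target in arm frame (-0.0265, -0.0843)
  A=0.1865, B=-0.2301, C=(l²−L²−A²−y'²−z²)/(2L)=-0.1298
  √(A²+B²)=0.2962;  θ3 = -0.8897+2.0244 ≈ 1.1346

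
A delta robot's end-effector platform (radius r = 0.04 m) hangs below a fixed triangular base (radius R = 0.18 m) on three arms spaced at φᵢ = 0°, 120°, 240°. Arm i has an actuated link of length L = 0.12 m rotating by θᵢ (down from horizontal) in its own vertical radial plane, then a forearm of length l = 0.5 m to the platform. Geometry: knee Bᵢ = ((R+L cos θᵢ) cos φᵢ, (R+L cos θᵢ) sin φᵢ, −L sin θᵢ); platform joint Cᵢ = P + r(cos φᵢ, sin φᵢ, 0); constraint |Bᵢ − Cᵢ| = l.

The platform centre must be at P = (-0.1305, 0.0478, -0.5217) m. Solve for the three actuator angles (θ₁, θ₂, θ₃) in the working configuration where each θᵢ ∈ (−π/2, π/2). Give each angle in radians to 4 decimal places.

θ₁ = 1.3962, θ₂ = 0.4360, θ₃ = 0.7852

rotate P by −φ1: (-0.1305, 0.0478, -0.5217)
  e−x'=0.2705;  (l²−L²−(e−x')²−y'²−z²)/2L = -0.4668
  γ=atan2(-0.5217,0.2705)=-1.0925;  ψ=arccos(-0.7943)=2.4886;  θ1=γ+ψ≈1.3962
arm 2 (φ=120.0°): x'=0.1066, y'=0.0891
  e−x'=0.0334;  (l²−L²−(e−x')²−y'²−z²)/2L = -0.1901
  θ2 = atan2(B,A) + arccos(C/0.5228) = 0.4360
arm 3 (φ=240.0°): x'=0.0239, y'=-0.1369
  A=0.1161, B=-0.5217, C=(l²−L²−A²−y'²−z²)/(2L)=-0.2867
  θ3 = atan2(B,A) + arccos(C/0.5345) = 0.7852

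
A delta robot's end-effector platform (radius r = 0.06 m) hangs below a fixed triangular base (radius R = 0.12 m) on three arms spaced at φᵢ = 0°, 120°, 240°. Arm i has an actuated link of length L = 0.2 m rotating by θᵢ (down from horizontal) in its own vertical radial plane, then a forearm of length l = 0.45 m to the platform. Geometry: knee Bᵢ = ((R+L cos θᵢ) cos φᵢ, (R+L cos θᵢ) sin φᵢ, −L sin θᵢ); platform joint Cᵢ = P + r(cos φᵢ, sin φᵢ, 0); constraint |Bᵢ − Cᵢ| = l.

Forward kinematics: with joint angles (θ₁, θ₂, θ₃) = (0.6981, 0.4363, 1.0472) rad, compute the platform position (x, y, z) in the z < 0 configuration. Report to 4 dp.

(0.0193, 0.1458, -0.5075)

O1 = (0.2132·cos0.0°, 0.2132·sin0.0°, -0.1286) = (0.2132, 0.0000, -0.1286)
O2 = (0.2413·cos120.0°, 0.2413·sin120.0°, -0.0845) = (-0.1206, 0.2089, -0.0845)
arm 3 at φ=240.0°: (R−r)+L cos θ3 = 0.1600;  O3 = (-0.0800, -0.1386, -0.1732)
eliminate P² terms by subtracting sphere 1 from 2 and 3
[-0.6677 0.4179 0.0881]·P = 0.0034;  [-0.5864 -0.2771 -0.0893]·P = -0.0064
det = 0.4301;  x = 0.0040+-0.0300z,  y = 0.0145+-0.2587z
quadratic in z: (1.0678)z²+(0.2622)z+(-0.1420)=0, √Δ=0.8218 → z ∈ {-0.5075, 0.2620}; z = -0.5075 (taking z<0)
x = 0.0193, y = 0.1458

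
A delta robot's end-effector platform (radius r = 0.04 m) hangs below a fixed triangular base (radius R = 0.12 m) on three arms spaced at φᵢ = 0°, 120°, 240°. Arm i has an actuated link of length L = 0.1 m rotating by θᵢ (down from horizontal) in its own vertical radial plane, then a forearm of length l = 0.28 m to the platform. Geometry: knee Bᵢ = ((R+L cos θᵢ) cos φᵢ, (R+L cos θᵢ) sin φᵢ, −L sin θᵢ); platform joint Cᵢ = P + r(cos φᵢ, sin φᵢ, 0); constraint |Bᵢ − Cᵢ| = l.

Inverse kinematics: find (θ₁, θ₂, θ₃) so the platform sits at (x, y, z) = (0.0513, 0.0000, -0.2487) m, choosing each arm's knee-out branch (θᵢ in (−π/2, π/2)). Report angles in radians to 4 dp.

φ1=0.0° → target in arm frame (0.0513, 0.0000)
  A=0.0287, B=-0.2487, C=(l²−L²−A²−y'²−z²)/(2L)=0.0286
  γ=atan2(-0.2487,0.0287)=-1.4559;  ψ=arccos(0.1143)=1.4562;  θ1=γ+ψ≈0.0003
φ2=120.0° → target in arm frame (-0.0256, -0.0444)
  A=0.1056, B=-0.2487, C=(l²−L²−A²−y'²−z²)/(2L)=-0.0329
  θ2 = atan2(B,A) + arccos(C/0.2702) = 0.5239
arm 3 (φ=240.0°): x'=-0.0257, y'=0.0444
  A=0.1057, B=-0.2487, C=(l²−L²−A²−y'²−z²)/(2L)=-0.0329
  γ=atan2(-0.2487,0.1057)=-1.1691;  ψ=arccos(-0.1219)=1.6930;  θ3=γ+ψ≈0.5239

θ₁ = 0.0003, θ₂ = 0.5239, θ₃ = 0.5239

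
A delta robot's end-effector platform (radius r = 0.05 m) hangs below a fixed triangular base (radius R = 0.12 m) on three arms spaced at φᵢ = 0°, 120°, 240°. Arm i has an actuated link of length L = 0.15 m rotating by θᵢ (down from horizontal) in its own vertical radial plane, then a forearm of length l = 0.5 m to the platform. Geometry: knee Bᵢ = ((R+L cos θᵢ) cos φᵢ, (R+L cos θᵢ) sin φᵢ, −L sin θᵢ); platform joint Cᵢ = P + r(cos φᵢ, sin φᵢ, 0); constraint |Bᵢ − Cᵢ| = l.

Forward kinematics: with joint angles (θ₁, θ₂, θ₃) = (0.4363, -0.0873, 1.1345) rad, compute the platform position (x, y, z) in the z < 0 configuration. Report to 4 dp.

(0.0356, 0.2499, -0.4616)

O1 = (0.2059·cos0.0°, 0.2059·sin0.0°, -0.0634) = (0.2059, 0.0000, -0.0634)
O2 = (0.2194·cos120.0°, 0.2194·sin120.0°, 0.0131) = (-0.1097, 0.1900, 0.0131)
φ3=240.0°: virtual centre (-0.0667, -0.1155, -0.1359), radius l
eliminate P² terms by subtracting sphere 1 from 2 and 3
linear system: -0.6313x+0.3801y = 0.0019−0.1529z; -0.5453x+-0.2310y = -0.0102−-0.1451z
Cramer: x(z) = 0.0097-0.0561z;  y(z) = 0.0211-0.4956z
quadratic in z: (1.2488)z²+(0.1279)z+(-0.2070)=0, √Δ=1.0249 → z ∈ {-0.4616, 0.3592}; z = -0.4616 (taking z<0)
x = 0.0356, y = 0.2499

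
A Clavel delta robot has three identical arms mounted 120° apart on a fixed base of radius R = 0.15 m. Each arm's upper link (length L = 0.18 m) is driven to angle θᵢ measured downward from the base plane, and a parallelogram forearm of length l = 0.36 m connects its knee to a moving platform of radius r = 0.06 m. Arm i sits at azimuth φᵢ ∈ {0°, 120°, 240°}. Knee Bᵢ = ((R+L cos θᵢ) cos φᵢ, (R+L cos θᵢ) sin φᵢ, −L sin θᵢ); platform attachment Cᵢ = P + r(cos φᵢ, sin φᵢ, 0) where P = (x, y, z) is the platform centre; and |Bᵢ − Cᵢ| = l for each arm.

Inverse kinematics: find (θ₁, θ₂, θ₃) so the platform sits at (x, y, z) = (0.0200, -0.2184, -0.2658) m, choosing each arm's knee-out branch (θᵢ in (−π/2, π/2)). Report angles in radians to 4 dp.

rotate P by −φ1: (0.0200, -0.2184, -0.2658)
  e−x'=0.0700;  (l²−L²−(e−x')²−y'²−z²)/2L = -0.0724
  γ=atan2(-0.2658,0.0700)=-1.3133;  ψ=arccos(-0.2632)=1.8372;  θ1=γ+ψ≈0.5239
φ2=120.0° → target in arm frame (-0.1991, 0.0919)
  e−x'=0.2891;  (l²−L²−(e−x')²−y'²−z²)/2L = -0.1819
  √(A²+B²)=0.3927;  θ2 = -0.7434+2.0524 ≈ 1.3090
rotate P by −φ3: (0.1791, 0.1265, -0.2658)
  A cos θ + B sin θ = C:  -0.0891·cos θ + -0.2658·sin θ = 0.0072
  θ3 = atan2(B,A) + arccos(C/0.2803) = -0.3493

θ₁ = 0.5239, θ₂ = 1.3090, θ₃ = -0.3493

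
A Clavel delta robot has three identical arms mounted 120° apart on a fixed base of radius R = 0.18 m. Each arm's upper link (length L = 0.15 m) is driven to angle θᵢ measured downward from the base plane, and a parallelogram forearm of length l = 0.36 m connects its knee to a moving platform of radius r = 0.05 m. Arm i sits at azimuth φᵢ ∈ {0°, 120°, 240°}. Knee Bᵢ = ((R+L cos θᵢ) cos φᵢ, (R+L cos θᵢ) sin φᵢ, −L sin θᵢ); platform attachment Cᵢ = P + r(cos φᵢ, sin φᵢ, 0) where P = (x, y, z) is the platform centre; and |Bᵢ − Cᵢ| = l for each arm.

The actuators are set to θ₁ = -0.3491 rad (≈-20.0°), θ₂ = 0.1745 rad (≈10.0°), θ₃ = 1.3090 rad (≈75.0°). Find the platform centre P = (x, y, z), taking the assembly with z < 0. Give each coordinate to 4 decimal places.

O1 = (0.2710·cos0.0°, 0.2710·sin0.0°, 0.0513) = (0.2710, 0.0000, 0.0513)
O2 = (0.2777·cos120.0°, 0.2777·sin120.0°, -0.0260) = (-0.1389, 0.2405, -0.0260)
O3 = (0.1688·cos240.0°, 0.1688·sin240.0°, -0.1449) = (-0.0844, -0.1462, -0.1449)
eliminate P² terms by subtracting sphere 1 from 2 and 3
linear system: -0.8196x+0.4810y = 0.0018−-0.1547z; -0.7107x+-0.2924y = -0.0266−-0.3924z
det = 0.5815;  x = 0.0211+-0.4024z,  y = 0.0396+-0.3640z
sphere 1 gives Az²+Bz+C=0 with A=1.2944, B=0.0697, C=-0.0630;  B²−4AC=0.3308;  roots -0.2491, 0.1953;  negative root z = -0.2491
x = 0.1213, y = 0.1302

(0.1213, 0.1302, -0.2491)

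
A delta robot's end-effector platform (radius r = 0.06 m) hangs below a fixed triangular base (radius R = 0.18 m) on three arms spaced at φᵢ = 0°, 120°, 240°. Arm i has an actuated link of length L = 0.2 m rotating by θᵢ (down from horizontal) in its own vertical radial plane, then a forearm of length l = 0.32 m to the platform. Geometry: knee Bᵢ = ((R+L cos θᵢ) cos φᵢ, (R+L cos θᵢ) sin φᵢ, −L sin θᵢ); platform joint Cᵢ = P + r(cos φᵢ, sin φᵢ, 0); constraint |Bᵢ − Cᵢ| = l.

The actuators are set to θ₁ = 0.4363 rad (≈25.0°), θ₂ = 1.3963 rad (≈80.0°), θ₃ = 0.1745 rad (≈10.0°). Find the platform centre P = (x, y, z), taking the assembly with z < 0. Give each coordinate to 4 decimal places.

(0.0616, -0.1521, -0.2322)

arm 1 at φ=0.0°: ρ1 = 0.3013;  centre 1 = (0.3013, 0.0000, -0.0845)
φ2=120.0°: virtual centre (-0.0774, 0.1340, -0.1970), radius l
arm 3 at φ=240.0°: ρ3 = 0.3170;  centre 3 = (-0.1585, -0.2745, -0.0347)
|centre ₂|²−|centre ₁|² = -0.0352;  |centre ₃|²−|centre ₁|² = 0.0038
linear system: -0.7573x+0.2680y = -0.0352−-0.2249z; -0.9195x+-0.5490y = 0.0038−0.0996z
det = 0.6621;  x = 0.0276+-0.1462z,  y = -0.0531+0.4262z
sphere 1 gives Az²+Bz+C=0 with A=1.2030, B=0.2037, C=-0.0176;  B²−4AC=0.1260;  roots -0.2322, 0.0629;  negative root z = -0.2322
x = 0.0616, y = -0.1521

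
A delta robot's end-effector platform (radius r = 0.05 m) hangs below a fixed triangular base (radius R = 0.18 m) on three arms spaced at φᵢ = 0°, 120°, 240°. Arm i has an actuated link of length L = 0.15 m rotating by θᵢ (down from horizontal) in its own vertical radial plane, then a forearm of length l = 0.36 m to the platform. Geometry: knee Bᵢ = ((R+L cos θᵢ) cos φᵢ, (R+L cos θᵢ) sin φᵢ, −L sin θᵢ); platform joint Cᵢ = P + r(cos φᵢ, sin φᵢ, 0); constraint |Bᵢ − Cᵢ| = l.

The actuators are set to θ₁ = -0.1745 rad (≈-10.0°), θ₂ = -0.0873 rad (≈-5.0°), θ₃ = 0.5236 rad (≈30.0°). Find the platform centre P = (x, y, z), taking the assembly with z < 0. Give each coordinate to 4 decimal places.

(0.0362, 0.0507, -0.2361)

centre 1 = (0.2777·cos0.0°, 0.2777·sin0.0°, 0.0260) = (0.2777, 0.0000, 0.0260)
centre 2 = (0.2794·cos120.0°, 0.2794·sin120.0°, 0.0131) = (-0.1397, 0.2420, 0.0131)
centre 3 = (0.2599·cos240.0°, 0.2599·sin240.0°, -0.0750) = (-0.1300, -0.2251, -0.0750)
eliminate P² terms by subtracting sphere 1 from 2 and 3
[-0.8349 0.4840 -0.0259]·P = 0.0004;  [-0.8153 -0.4502 -0.2021]·P = -0.0046
det = 0.7704;  x = 0.0027+-0.1421z,  y = 0.0055+-0.1915z
into |P−centre ₁|² = l²: 1.0569z² + 0.0240z + -0.0532 = 0;  Δ = 0.2256;  z = -0.2361 or 0.2134 → z<0 root = -0.2361
x = 0.0362, y = 0.0507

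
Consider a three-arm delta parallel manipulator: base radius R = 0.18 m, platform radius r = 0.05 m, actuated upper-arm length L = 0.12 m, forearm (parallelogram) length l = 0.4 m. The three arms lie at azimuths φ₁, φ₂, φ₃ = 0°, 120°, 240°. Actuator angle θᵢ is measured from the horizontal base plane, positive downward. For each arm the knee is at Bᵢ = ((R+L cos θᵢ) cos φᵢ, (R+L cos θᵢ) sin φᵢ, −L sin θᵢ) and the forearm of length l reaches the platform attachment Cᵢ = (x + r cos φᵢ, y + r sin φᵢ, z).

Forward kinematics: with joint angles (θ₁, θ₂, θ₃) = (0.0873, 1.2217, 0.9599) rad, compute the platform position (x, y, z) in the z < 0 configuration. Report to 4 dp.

arm 1 at φ=0.0°: ρ1 = 0.2495;  O1 = (0.2495, 0.0000, -0.0105)
O2 = (0.1710·cos120.0°, 0.1710·sin120.0°, -0.1128) = (-0.0855, 0.1481, -0.1128)
φ3=240.0°: virtual centre (-0.0994, -0.1722, -0.0983), radius l
|O₂|²−|O₁|² = -0.0204;  |O₃|²−|O₁|² = -0.0132
linear system: -0.6701x+0.2963y = -0.0204−-0.2046z; -0.6979x+-0.3444y = -0.0132−-0.1757z
det = 0.4376;  x = 0.0250+-0.2800z,  y = -0.0124+0.0573z
into |P−O₁|² = l²: 1.0817z² + 0.1452z + -0.1093 = 0;  Δ = 0.4941;  z = -0.3921 or 0.2578 → z<0 root = -0.3921
x = 0.1348, y = -0.0348

(0.1348, -0.0348, -0.3921)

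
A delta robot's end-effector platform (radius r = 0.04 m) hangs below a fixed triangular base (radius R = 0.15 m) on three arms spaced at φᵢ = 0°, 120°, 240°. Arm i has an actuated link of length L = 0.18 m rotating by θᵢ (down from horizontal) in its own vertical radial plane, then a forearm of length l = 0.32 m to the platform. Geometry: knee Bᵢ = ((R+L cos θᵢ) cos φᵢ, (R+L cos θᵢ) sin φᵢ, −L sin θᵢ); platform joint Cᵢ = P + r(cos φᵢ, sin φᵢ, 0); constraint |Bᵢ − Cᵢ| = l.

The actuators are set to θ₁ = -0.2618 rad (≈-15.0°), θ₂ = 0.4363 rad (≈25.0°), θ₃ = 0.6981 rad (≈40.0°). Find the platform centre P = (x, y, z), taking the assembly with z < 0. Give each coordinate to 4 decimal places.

φ1=0.0°: virtual centre (0.2839, 0.0000, 0.0466), radius l
O2 = (0.2731·cos120.0°, 0.2731·sin120.0°, -0.0761) = (-0.1366, 0.2365, -0.0761)
O3 = (0.2479·cos240.0°, 0.2479·sin240.0°, -0.1157) = (-0.1239, -0.2147, -0.1157)
|O₂|²−|O₁|² = -0.0024;  |O₃|²−|O₁|² = -0.0079
plane₁₂: -0.8409x+0.4731y+-0.2453z = -0.0024
Cramer: x(z) = 0.0064-0.3466z;  y(z) = 0.0063-0.0975z
quadratic in z: (1.1296)z²+(0.0980)z+(-0.0232)=0, √Δ=0.3382 → z ∈ {-0.1930, 0.1063}; z = -0.1930 (taking z<0)
x = 0.0733, y = 0.0252

(0.0733, 0.0252, -0.1930)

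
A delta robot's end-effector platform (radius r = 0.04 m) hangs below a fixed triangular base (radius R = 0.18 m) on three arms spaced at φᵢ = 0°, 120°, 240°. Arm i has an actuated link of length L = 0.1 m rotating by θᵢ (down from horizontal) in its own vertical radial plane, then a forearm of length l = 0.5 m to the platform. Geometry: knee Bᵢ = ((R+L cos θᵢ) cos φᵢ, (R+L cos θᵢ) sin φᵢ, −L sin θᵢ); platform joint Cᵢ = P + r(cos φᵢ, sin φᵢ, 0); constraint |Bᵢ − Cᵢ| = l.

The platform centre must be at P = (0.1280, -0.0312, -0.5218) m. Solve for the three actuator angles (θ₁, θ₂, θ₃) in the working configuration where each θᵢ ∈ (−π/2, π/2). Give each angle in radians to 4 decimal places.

rotate P by −φ1: (0.1280, -0.0312, -0.5218)
  A=0.0120, B=-0.5218, C=(l²−L²−A²−y'²−z²)/(2L)=-0.1670
  √(A²+B²)=0.5219;  θ1 = -1.5478+1.8964 ≈ 0.3486
arm 2 (φ=120.0°): x'=-0.0910, y'=-0.0953
  A cos θ + B sin θ = C:  0.2310·cos θ + -0.5218·sin θ = -0.4736
  γ=atan2(-0.5218,0.2310)=-1.1540;  ψ=arccos(-0.8299)=2.5497;  θ2=γ+ψ≈1.3957
arm 3 (φ=240.0°): x'=-0.0370, y'=0.1265
  A=0.1770, B=-0.5218, C=(l²−L²−A²−y'²−z²)/(2L)=-0.3979
  √(A²+B²)=0.5510;  θ3 = -1.2438+2.3778 ≈ 1.1340

θ₁ = 0.3486, θ₂ = 1.3957, θ₃ = 1.1340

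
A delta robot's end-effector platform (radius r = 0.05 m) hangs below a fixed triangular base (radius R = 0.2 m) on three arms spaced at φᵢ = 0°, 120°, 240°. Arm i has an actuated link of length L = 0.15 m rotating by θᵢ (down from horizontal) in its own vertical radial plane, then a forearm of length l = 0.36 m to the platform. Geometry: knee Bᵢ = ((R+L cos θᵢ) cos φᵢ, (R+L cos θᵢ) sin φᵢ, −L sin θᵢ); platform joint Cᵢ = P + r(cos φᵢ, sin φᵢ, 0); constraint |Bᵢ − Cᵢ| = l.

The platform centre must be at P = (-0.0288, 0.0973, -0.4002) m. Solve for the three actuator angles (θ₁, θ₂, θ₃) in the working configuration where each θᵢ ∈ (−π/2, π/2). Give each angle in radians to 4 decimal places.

θ₁ = 1.2220, θ₂ = 0.6110, θ₃ = 1.3967

φ1=0.0° → target in arm frame (-0.0288, 0.0973)
  A=0.1788, B=-0.4002, C=(l²−L²−A²−y'²−z²)/(2L)=-0.3150
  γ=atan2(-0.4002,0.1788)=-1.1506;  ψ=arccos(-0.7186)=2.3726;  θ1=γ+ψ≈1.2220
φ2=120.0° → target in arm frame (0.0987, -0.0237)
  A=0.0513, B=-0.4002, C=(l²−L²−A²−y'²−z²)/(2L)=-0.1875
  √(A²+B²)=0.4035;  θ2 = -1.4432+2.0542 ≈ 0.6110
rotate P by −φ3: (-0.0699, -0.0736, -0.4002)
  A=0.2199, B=-0.4002, C=(l²−L²−A²−y'²−z²)/(2L)=-0.3561
  θ3 = atan2(B,A) + arccos(C/0.4566) = 1.3967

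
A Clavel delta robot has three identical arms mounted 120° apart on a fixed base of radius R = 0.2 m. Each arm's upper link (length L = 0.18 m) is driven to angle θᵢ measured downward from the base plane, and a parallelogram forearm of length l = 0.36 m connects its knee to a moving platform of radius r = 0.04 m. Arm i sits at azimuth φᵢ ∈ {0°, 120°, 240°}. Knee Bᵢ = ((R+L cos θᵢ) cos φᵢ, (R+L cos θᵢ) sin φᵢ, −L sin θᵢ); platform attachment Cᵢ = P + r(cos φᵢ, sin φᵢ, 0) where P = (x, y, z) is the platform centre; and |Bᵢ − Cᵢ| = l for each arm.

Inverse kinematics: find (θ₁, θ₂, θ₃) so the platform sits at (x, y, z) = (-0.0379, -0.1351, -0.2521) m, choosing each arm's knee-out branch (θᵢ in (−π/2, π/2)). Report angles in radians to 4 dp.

arm 1 (φ=0.0°): x'=-0.0379, y'=-0.1351
  e−x'=0.1979;  (l²−L²−(e−x')²−y'²−z²)/2L = -0.0660
  √(A²+B²)=0.3205;  θ1 = -0.9053+1.7783 ≈ 0.8730
arm 2 (φ=120.0°): x'=-0.0981, y'=0.1004
  A=0.2581, B=-0.2521, C=(l²−L²−A²−y'²−z²)/(2L)=-0.1195
  γ=atan2(-0.2521,0.2581)=-0.7737;  ψ=arccos(-0.3312)=1.9084;  θ2=γ+ψ≈1.1347
φ3=240.0° → target in arm frame (0.1360, 0.0347)
  e−x'=0.0240;  (l²−L²−(e−x')²−y'²−z²)/2L = 0.0885
  γ=atan2(-0.2521,0.0240)=-1.4757;  ψ=arccos(0.3495)=1.2138;  θ3=γ+ψ≈-0.2619

θ₁ = 0.8730, θ₂ = 1.1347, θ₃ = -0.2619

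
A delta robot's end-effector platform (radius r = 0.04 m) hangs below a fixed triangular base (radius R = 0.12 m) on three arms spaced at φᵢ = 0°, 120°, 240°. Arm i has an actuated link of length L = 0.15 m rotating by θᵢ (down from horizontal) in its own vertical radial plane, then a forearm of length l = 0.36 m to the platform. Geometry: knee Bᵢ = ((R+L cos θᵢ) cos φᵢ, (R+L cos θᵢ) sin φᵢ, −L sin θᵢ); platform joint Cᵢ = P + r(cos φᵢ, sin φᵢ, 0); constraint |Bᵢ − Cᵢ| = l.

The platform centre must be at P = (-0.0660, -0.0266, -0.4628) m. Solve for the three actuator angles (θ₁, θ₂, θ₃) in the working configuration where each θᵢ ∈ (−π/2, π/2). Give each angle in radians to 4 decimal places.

rotate P by −φ1: (-0.0660, -0.0266, -0.4628)
  A=0.1460, B=-0.4628, C=(l²−L²−A²−y'²−z²)/(2L)=-0.4304
  √(A²+B²)=0.4853;  θ1 = -1.2652+2.6612 ≈ 1.3960
arm 2 (φ=120.0°): x'=0.0100, y'=0.0705
  e−x'=0.0700;  (l²−L²−(e−x')²−y'²−z²)/2L = -0.3898
  √(A²+B²)=0.4681;  θ2 = -1.4206+2.5551 ≈ 1.1345
rotate P by −φ3: (0.0560, -0.0439, -0.4628)
  A=0.0240, B=-0.4628, C=(l²−L²−A²−y'²−z²)/(2L)=-0.3653
  √(A²+B²)=0.4634;  θ3 = -1.5191+2.4787 ≈ 0.9596

θ₁ = 1.3960, θ₂ = 1.1345, θ₃ = 0.9596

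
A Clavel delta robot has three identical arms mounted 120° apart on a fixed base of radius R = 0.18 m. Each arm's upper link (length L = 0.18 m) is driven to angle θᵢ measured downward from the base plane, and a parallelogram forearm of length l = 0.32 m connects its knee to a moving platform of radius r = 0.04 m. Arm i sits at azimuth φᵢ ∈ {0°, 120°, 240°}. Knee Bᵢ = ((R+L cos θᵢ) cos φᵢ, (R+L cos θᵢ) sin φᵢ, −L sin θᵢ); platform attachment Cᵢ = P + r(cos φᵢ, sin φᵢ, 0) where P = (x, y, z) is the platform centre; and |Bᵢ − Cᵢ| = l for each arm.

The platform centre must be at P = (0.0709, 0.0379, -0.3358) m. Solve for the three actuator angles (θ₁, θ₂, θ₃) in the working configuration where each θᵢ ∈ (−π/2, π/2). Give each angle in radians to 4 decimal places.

θ₁ = 0.6110, θ₂ = 0.9598, θ₃ = 1.2216

rotate P by −φ1: (0.0709, 0.0379, -0.3358)
  A=0.0691, B=-0.3358, C=(l²−L²−A²−y'²−z²)/(2L)=-0.1360
  γ=atan2(-0.3358,0.0691)=-1.3679;  ψ=arccos(-0.3968)=1.9788;  θ1=γ+ψ≈0.6110
arm 2 (φ=120.0°): x'=-0.0026, y'=-0.0804
  A=0.1426, B=-0.3358, C=(l²−L²−A²−y'²−z²)/(2L)=-0.1932
  √(A²+B²)=0.3648;  θ2 = -1.1691+2.1289 ≈ 0.9598
φ3=240.0° → target in arm frame (-0.0683, 0.0425)
  e−x'=0.2083;  (l²−L²−(e−x')²−y'²−z²)/2L = -0.2443
  θ3 = atan2(B,A) + arccos(C/0.3951) = 1.2216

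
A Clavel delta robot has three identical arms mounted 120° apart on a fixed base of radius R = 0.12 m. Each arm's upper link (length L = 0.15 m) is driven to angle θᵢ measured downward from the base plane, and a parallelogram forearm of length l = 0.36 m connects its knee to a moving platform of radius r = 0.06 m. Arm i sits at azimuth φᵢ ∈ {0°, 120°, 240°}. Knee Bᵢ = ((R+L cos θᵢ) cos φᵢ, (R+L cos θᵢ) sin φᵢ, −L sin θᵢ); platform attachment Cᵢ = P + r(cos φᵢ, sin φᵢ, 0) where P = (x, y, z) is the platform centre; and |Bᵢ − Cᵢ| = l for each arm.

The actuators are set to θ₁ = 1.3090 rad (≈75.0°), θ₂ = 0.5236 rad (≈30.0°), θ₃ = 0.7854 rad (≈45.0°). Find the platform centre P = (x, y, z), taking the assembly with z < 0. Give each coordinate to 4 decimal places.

O1 = (0.0988·cos0.0°, 0.0988·sin0.0°, -0.1449) = (0.0988, 0.0000, -0.1449)
arm 2 at φ=120.0°: ρ2 = 0.1899;  O2 = (-0.0950, 0.1645, -0.0750)
O3 = (0.1661·cos240.0°, 0.1661·sin240.0°, -0.1061) = (-0.0830, -0.1438, -0.1061)
|O₂|²−|O₁|² = 0.0109;  |O₃|²−|O₁|² = 0.0081
linear system: -0.3875x+0.3289y = 0.0109−0.1398z; -0.3637x+-0.2876y = 0.0081−0.0776z
Cramer: x(z) = -0.0251+0.2845z;  y(z) = 0.0037-0.0898z
sphere 1 gives Az²+Bz+C=0 with A=1.0890, B=0.2186, C=-0.0932;  B²−4AC=0.4539;  roots -0.4097, 0.2090;  negative root z = -0.4097
x = -0.1416, y = 0.0405

(-0.1416, 0.0405, -0.4097)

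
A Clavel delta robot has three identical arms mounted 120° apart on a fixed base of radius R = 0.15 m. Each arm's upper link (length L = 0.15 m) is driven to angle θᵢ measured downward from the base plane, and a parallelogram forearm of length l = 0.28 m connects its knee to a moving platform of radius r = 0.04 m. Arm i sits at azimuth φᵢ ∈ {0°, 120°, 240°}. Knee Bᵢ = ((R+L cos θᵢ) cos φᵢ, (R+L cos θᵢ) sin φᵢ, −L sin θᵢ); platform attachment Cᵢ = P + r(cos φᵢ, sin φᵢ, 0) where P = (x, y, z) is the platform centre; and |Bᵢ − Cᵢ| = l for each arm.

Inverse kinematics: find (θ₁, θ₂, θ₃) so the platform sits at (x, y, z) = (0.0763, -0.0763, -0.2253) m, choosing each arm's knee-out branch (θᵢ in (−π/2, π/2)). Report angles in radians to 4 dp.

arm 1 (φ=0.0°): x'=0.0763, y'=-0.0763
  A cos θ + B sin θ = C:  0.0337·cos θ + -0.2253·sin θ = -0.0061
  θ1 = atan2(B,A) + arccos(C/0.2278) = 0.1751
arm 2 (φ=120.0°): x'=-0.1042, y'=-0.0279
  A cos θ + B sin θ = C:  0.2142·cos θ + -0.2253·sin θ = -0.1384
  √(A²+B²)=0.3109;  θ2 = -0.8106+2.0323 ≈ 1.2217
arm 3 (φ=240.0°): x'=0.0279, y'=0.1042
  A cos θ + B sin θ = C:  0.0821·cos θ + -0.2253·sin θ = -0.0415
  θ3 = atan2(B,A) + arccos(C/0.2398) = 0.5234

θ₁ = 0.1751, θ₂ = 1.2217, θ₃ = 0.5234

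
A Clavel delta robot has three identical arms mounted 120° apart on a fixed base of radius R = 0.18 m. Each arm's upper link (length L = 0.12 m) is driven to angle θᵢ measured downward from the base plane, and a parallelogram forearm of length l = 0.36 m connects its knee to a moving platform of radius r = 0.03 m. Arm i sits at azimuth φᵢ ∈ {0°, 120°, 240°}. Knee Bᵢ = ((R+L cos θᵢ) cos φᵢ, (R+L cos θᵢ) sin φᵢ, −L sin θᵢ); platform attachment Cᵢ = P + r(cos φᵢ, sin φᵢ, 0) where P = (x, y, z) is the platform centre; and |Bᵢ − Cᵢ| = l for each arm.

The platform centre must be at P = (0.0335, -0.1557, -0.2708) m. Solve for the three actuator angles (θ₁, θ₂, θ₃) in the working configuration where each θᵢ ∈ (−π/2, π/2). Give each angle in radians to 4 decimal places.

θ₁ = 0.3490, θ₂ = 1.3967, θ₃ = -0.3491

rotate P by −φ1: (0.0335, -0.1557, -0.2708)
  A cos θ + B sin θ = C:  0.1165·cos θ + -0.2708·sin θ = 0.0169
  γ=atan2(-0.2708,0.1165)=-1.1645;  ψ=arccos(0.0573)=1.5135;  θ1=γ+ψ≈0.3490
φ2=120.0° → target in arm frame (-0.1516, 0.0488)
  e−x'=0.3016;  (l²−L²−(e−x')²−y'²−z²)/2L = -0.2145
  √(A²+B²)=0.4053;  θ2 = -0.7317+2.1284 ≈ 1.3967
arm 3 (φ=240.0°): x'=0.1181, y'=0.1069
  A=0.0319, B=-0.2708, C=(l²−L²−A²−y'²−z²)/(2L)=0.1226
  γ=atan2(-0.2708,0.0319)=-1.4535;  ψ=arccos(0.4497)=1.1044;  θ3=γ+ψ≈-0.3491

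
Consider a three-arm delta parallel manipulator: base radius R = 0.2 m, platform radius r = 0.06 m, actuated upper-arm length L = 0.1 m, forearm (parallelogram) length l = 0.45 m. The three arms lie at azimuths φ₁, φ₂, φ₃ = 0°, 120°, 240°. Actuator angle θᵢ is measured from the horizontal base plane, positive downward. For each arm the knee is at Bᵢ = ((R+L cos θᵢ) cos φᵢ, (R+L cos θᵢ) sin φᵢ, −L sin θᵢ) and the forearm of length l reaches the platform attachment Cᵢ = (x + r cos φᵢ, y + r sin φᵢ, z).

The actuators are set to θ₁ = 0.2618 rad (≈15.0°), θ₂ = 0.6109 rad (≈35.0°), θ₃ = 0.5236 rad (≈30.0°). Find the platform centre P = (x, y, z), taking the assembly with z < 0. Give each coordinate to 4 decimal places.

(0.0393, -0.0101, -0.4302)

centre 1 = (0.2366·cos0.0°, 0.2366·sin0.0°, -0.0259) = (0.2366, 0.0000, -0.0259)
φ2=120.0°: virtual centre (-0.1110, 0.1922, -0.0574), radius l
arm 3 at φ=240.0°: (R−r)+L cos θ3 = 0.2266;  centre 3 = (-0.1133, -0.1962, -0.0500)
|centre ₂|²−|centre ₁|² = -0.0041;  |centre ₃|²−|centre ₁|² = -0.0028
linear system: -0.6951x+0.3844y = -0.0041−-0.0630z; -0.6998x+-0.3925y = -0.0028−-0.0482z
det = 0.5418;  x = 0.0050+-0.0798z,  y = -0.0017+0.0194z
into |P−centre ₁|² = l²: 1.0068z² + 0.0887z + -0.1482 = 0;  Δ = 0.6046;  z = -0.4302 or 0.3421 → z<0 root = -0.4302
x = 0.0393, y = -0.0101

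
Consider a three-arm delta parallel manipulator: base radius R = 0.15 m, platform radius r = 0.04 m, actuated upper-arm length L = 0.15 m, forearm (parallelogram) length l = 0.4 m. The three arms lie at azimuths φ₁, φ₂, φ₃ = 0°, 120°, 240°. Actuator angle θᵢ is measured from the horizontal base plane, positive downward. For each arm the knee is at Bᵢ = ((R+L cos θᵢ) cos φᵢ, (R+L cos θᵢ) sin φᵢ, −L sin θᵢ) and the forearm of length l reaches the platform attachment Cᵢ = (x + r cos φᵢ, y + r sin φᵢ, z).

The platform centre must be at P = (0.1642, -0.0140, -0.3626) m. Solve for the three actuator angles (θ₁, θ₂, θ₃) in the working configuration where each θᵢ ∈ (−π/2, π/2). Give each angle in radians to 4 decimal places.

arm 1 (φ=0.0°): x'=0.1642, y'=-0.0140
  e−x'=-0.0542;  (l²−L²−(e−x')²−y'²−z²)/2L = 0.0096
  √(A²+B²)=0.3666;  θ1 = -1.7192+1.5445 ≈ -0.1746
φ2=120.0° → target in arm frame (-0.0942, -0.1352)
  A cos θ + B sin θ = C:  0.2042·cos θ + -0.3626·sin θ = -0.1799
  γ=atan2(-0.3626,0.2042)=-1.0579;  ψ=arccos(-0.4323)=2.0178;  θ2=γ+ψ≈0.9599
arm 3 (φ=240.0°): x'=-0.0700, y'=0.1492
  A=0.1800, B=-0.3626, C=(l²−L²−A²−y'²−z²)/(2L)=-0.1621
  γ=atan2(-0.3626,0.1800)=-1.1101;  ψ=arccos(-0.4004)=1.9828;  θ3=γ+ψ≈0.8727

θ₁ = -0.1746, θ₂ = 0.9599, θ₃ = 0.8727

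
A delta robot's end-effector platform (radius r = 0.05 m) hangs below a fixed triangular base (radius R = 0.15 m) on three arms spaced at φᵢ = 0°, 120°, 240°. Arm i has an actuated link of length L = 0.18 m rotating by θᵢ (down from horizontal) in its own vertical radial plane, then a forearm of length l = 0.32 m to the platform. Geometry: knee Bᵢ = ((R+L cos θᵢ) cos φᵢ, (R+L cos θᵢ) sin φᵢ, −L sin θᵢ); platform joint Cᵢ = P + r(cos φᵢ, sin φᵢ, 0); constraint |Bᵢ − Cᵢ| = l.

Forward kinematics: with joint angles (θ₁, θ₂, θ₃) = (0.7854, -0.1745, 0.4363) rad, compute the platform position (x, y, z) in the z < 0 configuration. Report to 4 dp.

φ1=0.0°: virtual centre (0.2273, 0.0000, -0.1273), radius l
arm 2 at φ=120.0°: (R−r)+L cos θ2 = 0.2773;  O2 = (-0.1386, 0.2401, 0.0313)
φ3=240.0°: virtual centre (-0.1316, -0.2279, -0.0761), radius l
|O₂|²−|O₁|² = 0.0100;  |O₃|²−|O₁|² = 0.0072
plane₁₂: -0.7318x+0.4802y+0.3171z = 0.0100
Cramer: x(z) = -0.0118+0.2856z;  y(z) = 0.0028-0.2250z
quadratic in z: (1.1322)z²+(0.1167)z+(-0.0290)=0, √Δ=0.3809 → z ∈ {-0.2198, 0.1167}; z = -0.2198 (taking z<0)
x = -0.0746, y = 0.0523

(-0.0746, 0.0523, -0.2198)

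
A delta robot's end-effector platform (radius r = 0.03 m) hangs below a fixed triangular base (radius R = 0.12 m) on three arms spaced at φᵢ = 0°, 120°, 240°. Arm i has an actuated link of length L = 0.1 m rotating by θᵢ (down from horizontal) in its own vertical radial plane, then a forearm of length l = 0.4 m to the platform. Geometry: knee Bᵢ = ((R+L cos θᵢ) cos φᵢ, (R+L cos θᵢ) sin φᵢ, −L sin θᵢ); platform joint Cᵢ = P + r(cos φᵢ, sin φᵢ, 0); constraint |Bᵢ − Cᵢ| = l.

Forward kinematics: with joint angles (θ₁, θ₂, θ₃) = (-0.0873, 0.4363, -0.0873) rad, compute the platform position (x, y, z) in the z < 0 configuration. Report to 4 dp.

(0.0343, -0.0595, -0.3551)

centre 1 = (0.1896·cos0.0°, 0.1896·sin0.0°, 0.0087) = (0.1896, 0.0000, 0.0087)
φ2=120.0°: virtual centre (-0.0903, 0.1564, -0.0423), radius l
centre 3 = (0.1896·cos240.0°, 0.1896·sin240.0°, 0.0087) = (-0.0948, -0.1642, 0.0087)
|centre ₂|²−|centre ₁|² = -0.0016;  |centre ₃|²−|centre ₁|² = 0.0000
plane₁₂: -0.5599x+0.3129y+-0.1020z = -0.0016
Cramer: x(z) = 0.0015-0.0925z;  y(z) = -0.0025+0.1603z
into |P−centre ₁|² = l²: 1.0343z² + 0.0166z + -0.1245 = 0;  Δ = 0.5154;  z = -0.3551 or 0.3391 → z<0 root = -0.3551
x = 0.0343, y = -0.0595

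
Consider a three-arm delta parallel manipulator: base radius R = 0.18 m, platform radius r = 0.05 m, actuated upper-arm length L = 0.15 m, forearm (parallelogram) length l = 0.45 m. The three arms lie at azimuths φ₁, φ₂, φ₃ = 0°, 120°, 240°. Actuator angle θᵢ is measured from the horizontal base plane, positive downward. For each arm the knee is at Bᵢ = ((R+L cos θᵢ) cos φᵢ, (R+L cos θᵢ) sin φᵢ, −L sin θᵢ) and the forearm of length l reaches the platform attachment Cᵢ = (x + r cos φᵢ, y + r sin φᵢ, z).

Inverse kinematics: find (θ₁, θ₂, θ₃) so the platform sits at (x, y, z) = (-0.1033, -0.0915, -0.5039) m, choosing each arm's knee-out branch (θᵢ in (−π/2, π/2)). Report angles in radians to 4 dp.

θ₁ = 1.3962, θ₂ = 1.1345, θ₃ = 0.5237

φ1=0.0° → target in arm frame (-0.1033, -0.0915)
  e−x'=0.2333;  (l²−L²−(e−x')²−y'²−z²)/2L = -0.4557
  γ=atan2(-0.5039,0.2333)=-1.1372;  ψ=arccos(-0.8207)=2.5334;  θ1=γ+ψ≈1.3962
φ2=120.0° → target in arm frame (-0.0276, 0.1352)
  e−x'=0.1576;  (l²−L²−(e−x')²−y'²−z²)/2L = -0.3901
  √(A²+B²)=0.5280;  θ2 = -1.2677+2.4022 ≈ 1.1345
arm 3 (φ=240.0°): x'=0.1309, y'=-0.0437
  e−x'=-0.0009;  (l²−L²−(e−x')²−y'²−z²)/2L = -0.2528
  √(A²+B²)=0.5039;  θ3 = -1.5726+2.0962 ≈ 0.5237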